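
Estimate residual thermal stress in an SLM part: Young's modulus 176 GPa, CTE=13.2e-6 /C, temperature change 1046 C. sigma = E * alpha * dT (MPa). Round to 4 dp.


sigma = 176*1000 * 13.2e-6 * 1046 = 2430.0672 MPa


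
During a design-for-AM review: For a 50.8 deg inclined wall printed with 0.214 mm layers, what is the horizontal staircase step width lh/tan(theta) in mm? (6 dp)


step = 0.214 / tan(50.8) = 0.174534 mm


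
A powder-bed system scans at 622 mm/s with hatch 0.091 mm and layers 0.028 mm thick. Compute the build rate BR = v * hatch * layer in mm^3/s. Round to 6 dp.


Rate = 622 * 0.091 * 0.028 = 1.584856 mm^3/s


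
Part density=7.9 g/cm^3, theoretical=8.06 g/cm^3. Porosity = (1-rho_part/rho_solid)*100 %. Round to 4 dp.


Porosity = (1-7.9/8.06)*100 = 1.9851 %


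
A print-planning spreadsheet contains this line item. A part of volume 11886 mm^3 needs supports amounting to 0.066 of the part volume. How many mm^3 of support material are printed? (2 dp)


V_support = 11886 * 0.066 = 784.48 mm^3


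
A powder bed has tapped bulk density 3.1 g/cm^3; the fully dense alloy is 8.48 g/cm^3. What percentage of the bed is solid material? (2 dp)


Packing = (3.1/8.48)*100 = 36.56 %


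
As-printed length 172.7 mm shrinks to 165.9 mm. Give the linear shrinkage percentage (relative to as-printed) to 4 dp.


Shrinkage = ((172.7-165.9)/172.7)*100 = 3.9375 %


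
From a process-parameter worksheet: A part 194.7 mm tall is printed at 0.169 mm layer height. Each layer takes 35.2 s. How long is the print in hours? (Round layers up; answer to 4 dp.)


Layers = ceil(194.7/0.169) = 1153
t = 1153 * 35.2 / 3600 = 11.2738 hrs


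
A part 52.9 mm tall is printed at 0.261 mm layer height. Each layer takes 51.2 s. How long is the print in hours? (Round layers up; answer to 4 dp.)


Layers = ceil(52.9/0.261) = 203
t = 203 * 51.2 / 3600 = 2.8871 hrs


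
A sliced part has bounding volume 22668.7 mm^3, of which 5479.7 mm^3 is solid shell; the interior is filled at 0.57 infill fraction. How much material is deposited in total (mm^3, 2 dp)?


V_infill = (22668.7 - 5479.7) * 0.57 = 9797.73
V_total = 5479.7 + 9797.73 = 15277.43 mm^3


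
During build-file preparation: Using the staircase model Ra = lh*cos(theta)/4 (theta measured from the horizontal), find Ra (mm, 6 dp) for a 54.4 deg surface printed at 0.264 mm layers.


Ra = 0.264 * cos(54.4) / 4 = 0.03842 mm


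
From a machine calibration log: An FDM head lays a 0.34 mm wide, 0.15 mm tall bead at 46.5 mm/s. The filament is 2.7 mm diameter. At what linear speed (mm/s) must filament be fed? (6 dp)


Q = 0.34 * 0.15 * 46.5 = 2.3715 mm^3/s
A_fil = pi*(2.7/2)^2 = 5.72555261 mm^2
v_feed = 2.3715 / 5.72555261 = 0.414196 mm/s


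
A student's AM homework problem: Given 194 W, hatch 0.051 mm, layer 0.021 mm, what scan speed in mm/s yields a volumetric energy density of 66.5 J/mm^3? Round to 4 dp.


v = 194 / (66.5*0.051*0.021) = 2723.8966 mm/s


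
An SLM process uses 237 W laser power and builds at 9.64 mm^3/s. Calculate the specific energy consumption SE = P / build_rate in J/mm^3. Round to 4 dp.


SE = 237 / 9.64 = 24.5851 J/mm^3


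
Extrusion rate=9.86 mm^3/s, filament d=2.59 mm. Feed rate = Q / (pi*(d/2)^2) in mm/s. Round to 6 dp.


A = pi*(2.59/2)^2 = 5.268529
v = 9.86 / 5.268529 = 1.87149 mm/s


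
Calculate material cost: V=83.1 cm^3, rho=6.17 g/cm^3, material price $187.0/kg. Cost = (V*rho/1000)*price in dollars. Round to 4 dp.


Mass = 83.1*6.17/1000 = 0.512727 kg
Cost = 0.512727 * 187.0 = 95.8799 $


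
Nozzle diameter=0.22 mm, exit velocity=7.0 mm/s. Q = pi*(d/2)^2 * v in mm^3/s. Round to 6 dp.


A = pi*(0.22/2)^2 = 0.03801327 mm^2
Q = 0.03801327 * 7.0 = 0.266093 mm^3/s


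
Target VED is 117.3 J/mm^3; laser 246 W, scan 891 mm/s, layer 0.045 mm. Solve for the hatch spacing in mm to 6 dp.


h = 246 / (117.3*891*0.045) = 0.052305 mm


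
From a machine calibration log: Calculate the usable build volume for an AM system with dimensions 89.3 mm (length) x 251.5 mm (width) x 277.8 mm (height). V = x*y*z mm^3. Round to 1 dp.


V = 89.3 * 251.5 * 277.8 = 6239096.3 mm^3


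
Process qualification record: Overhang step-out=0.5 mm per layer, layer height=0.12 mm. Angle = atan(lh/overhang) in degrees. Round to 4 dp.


angle = atan(0.12/0.5) = 13.4957 degrees


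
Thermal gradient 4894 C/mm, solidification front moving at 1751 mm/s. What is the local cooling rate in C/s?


CR = 4894 * 1751 = 8569394 C/s


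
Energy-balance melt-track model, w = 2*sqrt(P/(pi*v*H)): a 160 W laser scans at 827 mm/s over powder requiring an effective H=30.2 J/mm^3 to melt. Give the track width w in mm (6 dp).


w = 2*sqrt(160/(pi*827*30.2)) = 0.090315 mm


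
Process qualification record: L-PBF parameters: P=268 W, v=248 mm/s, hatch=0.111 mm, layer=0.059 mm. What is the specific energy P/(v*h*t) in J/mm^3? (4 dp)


Build rate = 248 * 0.111 * 0.059 = 1.624152 mm^3/s
SE = 268 / 1.624152 = 165.0092 J/mm^3


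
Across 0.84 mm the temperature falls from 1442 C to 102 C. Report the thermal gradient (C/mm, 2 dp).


G = (1442-102)/0.84 = 1595.24 C/mm


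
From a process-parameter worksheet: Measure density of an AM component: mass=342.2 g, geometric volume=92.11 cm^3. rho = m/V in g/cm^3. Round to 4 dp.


rho = 342.2 / 92.11 = 3.7151 g/cm^3


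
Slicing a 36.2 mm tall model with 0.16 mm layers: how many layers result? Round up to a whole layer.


Layers = ceil(36.2/0.16) = 227


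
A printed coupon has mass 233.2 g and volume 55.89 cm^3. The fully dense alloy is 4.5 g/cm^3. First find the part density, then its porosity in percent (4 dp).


rho_part = 233.2 / 55.89 = 4.17248166 g/cm^3
Porosity = (1 - 4.17248166/4.5)*100 = 7.2782 %


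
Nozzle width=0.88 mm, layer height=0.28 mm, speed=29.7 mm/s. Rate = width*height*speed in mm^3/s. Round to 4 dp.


Rate = 0.88 * 0.28 * 29.7 = 7.3181 mm^3/s


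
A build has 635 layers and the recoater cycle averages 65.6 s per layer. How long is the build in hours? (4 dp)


t = 635 * 65.6 / 3600 = 11.5711 hrs


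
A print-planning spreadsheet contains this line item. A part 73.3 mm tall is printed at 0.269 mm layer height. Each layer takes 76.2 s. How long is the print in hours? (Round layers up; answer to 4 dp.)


Layers = ceil(73.3/0.269) = 273
t = 273 * 76.2 / 3600 = 5.7785 hrs


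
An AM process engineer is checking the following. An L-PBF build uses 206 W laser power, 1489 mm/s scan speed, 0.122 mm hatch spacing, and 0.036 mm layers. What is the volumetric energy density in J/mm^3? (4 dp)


E = 206 / (1489*0.122*0.036) = 31.5 J/mm^3


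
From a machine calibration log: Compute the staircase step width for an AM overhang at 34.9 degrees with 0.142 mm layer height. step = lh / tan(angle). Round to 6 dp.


step = 0.142 / tan(34.9) = 0.203552 mm


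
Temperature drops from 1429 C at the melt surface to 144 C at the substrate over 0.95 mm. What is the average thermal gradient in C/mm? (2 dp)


G = (1429-144)/0.95 = 1352.63 C/mm


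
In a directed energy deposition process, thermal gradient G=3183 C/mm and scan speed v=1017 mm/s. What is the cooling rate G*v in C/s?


CR = 3183 * 1017 = 3237111 C/s


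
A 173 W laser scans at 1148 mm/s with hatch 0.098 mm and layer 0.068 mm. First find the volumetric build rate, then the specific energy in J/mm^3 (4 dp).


Build rate = 1148 * 0.098 * 0.068 = 7.650272 mm^3/s
SE = 173 / 7.650272 = 22.6136 J/mm^3


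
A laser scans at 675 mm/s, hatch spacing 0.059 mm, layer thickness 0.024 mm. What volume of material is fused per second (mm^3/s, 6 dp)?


Rate = 675 * 0.059 * 0.024 = 0.9558 mm^3/s


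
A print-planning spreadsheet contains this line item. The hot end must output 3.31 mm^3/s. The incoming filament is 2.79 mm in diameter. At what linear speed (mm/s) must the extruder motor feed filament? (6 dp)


A = pi*(2.79/2)^2 = 6.113618
v = 3.31 / 6.113618 = 0.541414 mm/s


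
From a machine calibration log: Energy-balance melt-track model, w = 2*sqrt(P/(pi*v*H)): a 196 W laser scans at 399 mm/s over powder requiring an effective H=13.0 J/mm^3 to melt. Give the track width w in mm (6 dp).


w = 2*sqrt(196/(pi*399*13.0)) = 0.219344 mm


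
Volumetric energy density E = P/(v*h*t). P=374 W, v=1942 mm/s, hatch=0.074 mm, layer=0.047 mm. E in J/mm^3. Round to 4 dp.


E = 374 / (1942*0.074*0.047) = 55.3723 J/mm^3


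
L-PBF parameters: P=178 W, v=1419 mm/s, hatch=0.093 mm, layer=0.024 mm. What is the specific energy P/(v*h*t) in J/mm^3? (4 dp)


Build rate = 1419 * 0.093 * 0.024 = 3.167208 mm^3/s
SE = 178 / 3.167208 = 56.2009 J/mm^3


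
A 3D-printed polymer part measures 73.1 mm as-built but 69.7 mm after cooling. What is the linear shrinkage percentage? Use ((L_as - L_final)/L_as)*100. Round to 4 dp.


Shrinkage = ((73.1-69.7)/73.1)*100 = 4.6512 %


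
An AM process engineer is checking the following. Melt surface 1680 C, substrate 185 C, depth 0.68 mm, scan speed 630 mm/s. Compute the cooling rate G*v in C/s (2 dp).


G = (1680-185)/0.68 = 2198.52941176 C/mm
CR = 2198.52941176 * 630 = 1385073.53 C/s


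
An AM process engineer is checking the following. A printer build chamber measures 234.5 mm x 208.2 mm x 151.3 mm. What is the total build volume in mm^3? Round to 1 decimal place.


V = 234.5 * 208.2 * 151.3 = 7386904.8 mm^3


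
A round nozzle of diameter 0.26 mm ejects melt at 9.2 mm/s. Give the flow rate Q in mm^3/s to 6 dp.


A = pi*(0.26/2)^2 = 0.05309292 mm^2
Q = 0.05309292 * 9.2 = 0.488455 mm^3/s


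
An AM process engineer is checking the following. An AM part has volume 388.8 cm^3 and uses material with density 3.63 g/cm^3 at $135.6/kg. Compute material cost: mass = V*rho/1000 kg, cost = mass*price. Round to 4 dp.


Mass = 388.8*3.63/1000 = 1.411344 kg
Cost = 1.411344 * 135.6 = 191.3782 $


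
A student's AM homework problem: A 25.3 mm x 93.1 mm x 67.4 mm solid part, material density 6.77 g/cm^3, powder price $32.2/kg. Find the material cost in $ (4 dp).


V = 25.3 * 93.1 * 67.4 = 158755.982 mm^3 = 158.755982 cm^3
Mass = 158.755982 * 6.77 / 1000 = 1.074778 kg
Cost = 1.074778 * 32.2 = 34.6079 $


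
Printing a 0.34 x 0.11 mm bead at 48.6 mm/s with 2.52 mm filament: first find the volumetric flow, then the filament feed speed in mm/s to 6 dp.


Q = 0.34 * 0.11 * 48.6 = 1.81764 mm^3/s
A_fil = pi*(2.52/2)^2 = 4.9875925 mm^2
v_feed = 1.81764 / 4.9875925 = 0.364432 mm/s


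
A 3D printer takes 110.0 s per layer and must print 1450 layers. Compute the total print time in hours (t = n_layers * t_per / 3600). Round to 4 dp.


t = 1450 * 110.0 / 3600 = 44.3056 hrs


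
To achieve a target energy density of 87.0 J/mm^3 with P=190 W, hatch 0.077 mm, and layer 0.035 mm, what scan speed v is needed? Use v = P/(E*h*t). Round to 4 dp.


v = 190 / (87.0*0.077*0.035) = 810.3555 mm/s


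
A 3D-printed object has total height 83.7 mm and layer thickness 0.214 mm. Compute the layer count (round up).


Layers = ceil(83.7/0.214) = 392


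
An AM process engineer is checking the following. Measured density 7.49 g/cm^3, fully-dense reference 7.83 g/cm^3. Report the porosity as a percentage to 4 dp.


Porosity = (1-7.49/7.83)*100 = 4.3423 %


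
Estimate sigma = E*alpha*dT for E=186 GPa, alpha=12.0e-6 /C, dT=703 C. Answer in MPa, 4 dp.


sigma = 186*1000 * 12.0e-6 * 703 = 1569.096 MPa


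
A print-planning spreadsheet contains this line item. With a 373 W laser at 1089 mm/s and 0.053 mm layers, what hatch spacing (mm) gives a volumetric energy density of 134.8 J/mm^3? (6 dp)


h = 373 / (134.8*1089*0.053) = 0.047942 mm


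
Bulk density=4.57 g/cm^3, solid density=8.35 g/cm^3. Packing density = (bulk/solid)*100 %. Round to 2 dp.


Packing = (4.57/8.35)*100 = 54.73 %


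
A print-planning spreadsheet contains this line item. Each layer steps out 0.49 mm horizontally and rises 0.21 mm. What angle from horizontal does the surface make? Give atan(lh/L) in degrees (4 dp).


angle = atan(0.21/0.49) = 23.1986 degrees


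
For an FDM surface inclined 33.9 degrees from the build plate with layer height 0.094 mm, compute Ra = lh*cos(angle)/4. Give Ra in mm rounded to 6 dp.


Ra = 0.094 * cos(33.9) / 4 = 0.019505 mm


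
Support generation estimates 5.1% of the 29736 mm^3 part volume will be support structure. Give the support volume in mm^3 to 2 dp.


V_support = 29736 * 0.051 = 1516.54 mm^3


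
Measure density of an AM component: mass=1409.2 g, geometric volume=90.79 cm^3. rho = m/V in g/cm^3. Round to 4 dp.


rho = 1409.2 / 90.79 = 15.5215 g/cm^3


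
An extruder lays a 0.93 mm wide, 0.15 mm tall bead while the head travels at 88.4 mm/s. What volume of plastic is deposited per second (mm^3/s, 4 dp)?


Rate = 0.93 * 0.15 * 88.4 = 12.3318 mm^3/s


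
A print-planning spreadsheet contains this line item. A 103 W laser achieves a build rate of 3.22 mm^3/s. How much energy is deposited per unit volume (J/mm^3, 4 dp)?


SE = 103 / 3.22 = 31.9876 J/mm^3


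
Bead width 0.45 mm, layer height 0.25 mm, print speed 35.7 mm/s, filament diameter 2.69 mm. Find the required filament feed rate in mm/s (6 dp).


Q = 0.45 * 0.25 * 35.7 = 4.01625 mm^3/s
A_fil = pi*(2.69/2)^2 = 5.68321965 mm^2
v_feed = 4.01625 / 5.68321965 = 0.706686 mm/s


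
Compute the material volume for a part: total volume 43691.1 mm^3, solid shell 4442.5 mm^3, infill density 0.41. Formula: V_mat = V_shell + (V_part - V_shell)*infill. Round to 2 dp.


V_infill = (43691.1 - 4442.5) * 0.41 = 16091.93
V_total = 4442.5 + 16091.93 = 20534.43 mm^3


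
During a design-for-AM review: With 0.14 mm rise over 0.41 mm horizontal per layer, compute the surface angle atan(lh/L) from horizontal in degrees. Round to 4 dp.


angle = atan(0.14/0.41) = 18.8532 degrees


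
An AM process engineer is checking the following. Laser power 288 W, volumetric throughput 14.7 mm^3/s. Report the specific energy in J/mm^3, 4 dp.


SE = 288 / 14.7 = 19.5918 J/mm^3


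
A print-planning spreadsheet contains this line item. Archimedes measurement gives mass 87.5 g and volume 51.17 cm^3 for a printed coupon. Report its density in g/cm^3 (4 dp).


rho = 87.5 / 51.17 = 1.71 g/cm^3


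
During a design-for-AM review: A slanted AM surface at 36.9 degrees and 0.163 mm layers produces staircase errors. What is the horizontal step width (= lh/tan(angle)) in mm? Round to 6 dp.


step = 0.163 / tan(36.9) = 0.217096 mm


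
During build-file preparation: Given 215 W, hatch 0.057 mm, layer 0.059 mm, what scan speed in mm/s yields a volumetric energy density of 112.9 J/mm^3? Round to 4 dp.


v = 215 / (112.9*0.057*0.059) = 566.2623 mm/s


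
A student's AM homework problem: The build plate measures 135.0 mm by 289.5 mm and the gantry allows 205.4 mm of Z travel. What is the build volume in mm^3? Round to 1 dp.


V = 135.0 * 289.5 * 205.4 = 8027545.5 mm^3


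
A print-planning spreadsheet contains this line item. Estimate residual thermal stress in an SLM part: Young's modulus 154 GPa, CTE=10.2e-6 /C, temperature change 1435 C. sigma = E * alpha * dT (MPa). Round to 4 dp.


sigma = 154*1000 * 10.2e-6 * 1435 = 2254.098 MPa


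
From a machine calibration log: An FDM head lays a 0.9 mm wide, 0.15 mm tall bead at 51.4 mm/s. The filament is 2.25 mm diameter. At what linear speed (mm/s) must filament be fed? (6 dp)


Q = 0.9 * 0.15 * 51.4 = 6.939 mm^3/s
A_fil = pi*(2.25/2)^2 = 3.9760782 mm^2
v_feed = 6.939 / 3.9760782 = 1.745187 mm/s


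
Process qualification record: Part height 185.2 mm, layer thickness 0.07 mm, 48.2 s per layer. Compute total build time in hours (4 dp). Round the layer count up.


Layers = ceil(185.2/0.07) = 2646
t = 2646 * 48.2 / 3600 = 35.427 hrs


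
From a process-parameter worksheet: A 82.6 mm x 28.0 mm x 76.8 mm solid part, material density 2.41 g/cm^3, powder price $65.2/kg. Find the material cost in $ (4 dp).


V = 82.6 * 28.0 * 76.8 = 177623.04 mm^3 = 177.62304 cm^3
Mass = 177.62304 * 2.41 / 1000 = 0.42807153 kg
Cost = 0.42807153 * 65.2 = 27.9103 $


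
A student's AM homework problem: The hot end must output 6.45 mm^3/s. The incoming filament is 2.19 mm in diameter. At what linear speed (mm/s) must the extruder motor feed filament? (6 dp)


A = pi*(2.19/2)^2 = 3.766848
v = 6.45 / 3.766848 = 1.712307 mm/s


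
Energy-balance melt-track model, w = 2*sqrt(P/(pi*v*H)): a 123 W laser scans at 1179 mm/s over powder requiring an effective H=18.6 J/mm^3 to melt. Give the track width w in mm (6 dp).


w = 2*sqrt(123/(pi*1179*18.6)) = 0.084507 mm


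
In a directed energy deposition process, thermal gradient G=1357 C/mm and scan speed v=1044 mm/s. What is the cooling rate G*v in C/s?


CR = 1357 * 1044 = 1416708 C/s


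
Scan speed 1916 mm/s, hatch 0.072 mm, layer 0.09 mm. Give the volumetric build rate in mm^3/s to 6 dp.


Rate = 1916 * 0.072 * 0.09 = 12.41568 mm^3/s


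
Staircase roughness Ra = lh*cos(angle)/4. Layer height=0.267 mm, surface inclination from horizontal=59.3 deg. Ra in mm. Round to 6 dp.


Ra = 0.267 * cos(59.3) / 4 = 0.034079 mm


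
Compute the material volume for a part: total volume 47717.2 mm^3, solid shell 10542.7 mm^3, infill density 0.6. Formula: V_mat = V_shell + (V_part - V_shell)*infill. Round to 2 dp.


V_infill = (47717.2 - 10542.7) * 0.6 = 22304.7
V_total = 10542.7 + 22304.7 = 32847.4 mm^3


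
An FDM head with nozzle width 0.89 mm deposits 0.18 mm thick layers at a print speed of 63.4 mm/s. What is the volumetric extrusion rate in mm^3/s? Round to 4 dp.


Rate = 0.89 * 0.18 * 63.4 = 10.1567 mm^3/s


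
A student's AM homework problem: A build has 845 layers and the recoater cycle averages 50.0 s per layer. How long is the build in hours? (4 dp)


t = 845 * 50.0 / 3600 = 11.7361 hrs


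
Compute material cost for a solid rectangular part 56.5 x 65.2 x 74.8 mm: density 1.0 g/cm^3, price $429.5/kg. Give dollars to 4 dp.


V = 56.5 * 65.2 * 74.8 = 275548.24 mm^3 = 275.54824 cm^3
Mass = 275.54824 * 1.0 / 1000 = 0.27554824 kg
Cost = 0.27554824 * 429.5 = 118.348 $


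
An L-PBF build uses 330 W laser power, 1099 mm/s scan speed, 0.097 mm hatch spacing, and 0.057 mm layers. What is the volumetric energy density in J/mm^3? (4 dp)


E = 330 / (1099*0.097*0.057) = 54.3087 J/mm^3


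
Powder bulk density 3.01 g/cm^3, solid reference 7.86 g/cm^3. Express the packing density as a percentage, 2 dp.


Packing = (3.01/7.86)*100 = 38.3 %


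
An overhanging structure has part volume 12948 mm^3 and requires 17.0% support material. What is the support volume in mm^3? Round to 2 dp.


V_support = 12948 * 0.17 = 2201.16 mm^3


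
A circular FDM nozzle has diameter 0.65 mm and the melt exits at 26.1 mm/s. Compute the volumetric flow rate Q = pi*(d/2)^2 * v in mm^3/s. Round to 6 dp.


A = pi*(0.65/2)^2 = 0.33183072 mm^2
Q = 0.33183072 * 26.1 = 8.660782 mm^3/s


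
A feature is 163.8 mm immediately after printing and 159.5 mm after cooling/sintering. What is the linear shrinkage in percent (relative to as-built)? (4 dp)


Shrinkage = ((163.8-159.5)/163.8)*100 = 2.6252 %


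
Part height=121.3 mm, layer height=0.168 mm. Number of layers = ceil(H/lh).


Layers = ceil(121.3/0.168) = 723


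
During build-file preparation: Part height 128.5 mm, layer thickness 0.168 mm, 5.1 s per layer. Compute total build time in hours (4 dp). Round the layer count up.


Layers = ceil(128.5/0.168) = 765
t = 765 * 5.1 / 3600 = 1.0838 hrs


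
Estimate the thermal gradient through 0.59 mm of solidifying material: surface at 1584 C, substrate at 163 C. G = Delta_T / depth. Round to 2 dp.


G = (1584-163)/0.59 = 2408.47 C/mm


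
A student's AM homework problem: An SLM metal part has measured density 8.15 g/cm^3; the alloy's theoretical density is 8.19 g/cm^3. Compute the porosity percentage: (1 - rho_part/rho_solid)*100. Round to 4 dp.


Porosity = (1-8.15/8.19)*100 = 0.4884 %


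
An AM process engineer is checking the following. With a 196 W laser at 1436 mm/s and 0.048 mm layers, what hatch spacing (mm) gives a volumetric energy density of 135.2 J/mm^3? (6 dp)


h = 196 / (135.2*1436*0.048) = 0.021032 mm


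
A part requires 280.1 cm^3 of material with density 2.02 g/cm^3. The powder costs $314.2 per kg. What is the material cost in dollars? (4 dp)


Mass = 280.1*2.02/1000 = 0.565802 kg
Cost = 0.565802 * 314.2 = 177.775 $


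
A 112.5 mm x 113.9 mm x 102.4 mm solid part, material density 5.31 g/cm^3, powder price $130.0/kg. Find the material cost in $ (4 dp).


V = 112.5 * 113.9 * 102.4 = 1312128.0 mm^3 = 1312.128 cm^3
Mass = 1312.128 * 5.31 / 1000 = 6.96739968 kg
Cost = 6.96739968 * 130.0 = 905.762 $


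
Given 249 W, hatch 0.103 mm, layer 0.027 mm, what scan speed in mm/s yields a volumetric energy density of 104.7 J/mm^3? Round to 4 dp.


v = 249 / (104.7*0.103*0.027) = 855.1685 mm/s


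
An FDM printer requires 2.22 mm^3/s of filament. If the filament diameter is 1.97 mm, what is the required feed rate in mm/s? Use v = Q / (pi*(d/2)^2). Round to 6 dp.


A = pi*(1.97/2)^2 = 3.048052
v = 2.22 / 3.048052 = 0.728334 mm/s


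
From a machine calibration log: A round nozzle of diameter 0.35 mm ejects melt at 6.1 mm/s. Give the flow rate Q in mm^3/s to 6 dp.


A = pi*(0.35/2)^2 = 0.09621128 mm^2
Q = 0.09621128 * 6.1 = 0.586889 mm^3/s


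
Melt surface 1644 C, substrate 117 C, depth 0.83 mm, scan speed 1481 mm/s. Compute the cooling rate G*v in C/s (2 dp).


G = (1644-117)/0.83 = 1839.75903614 C/mm
CR = 1839.75903614 * 1481 = 2724683.13 C/s


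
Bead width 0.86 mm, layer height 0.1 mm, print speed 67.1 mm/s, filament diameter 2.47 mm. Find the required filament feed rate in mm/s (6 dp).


Q = 0.86 * 0.1 * 67.1 = 5.7706 mm^3/s
A_fil = pi*(2.47/2)^2 = 4.79163566 mm^2
v_feed = 5.7706 / 4.79163566 = 1.204307 mm/s


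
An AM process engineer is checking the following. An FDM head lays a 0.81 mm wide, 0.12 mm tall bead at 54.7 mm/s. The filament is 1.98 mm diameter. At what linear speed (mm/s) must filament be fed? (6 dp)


Q = 0.81 * 0.12 * 54.7 = 5.31684 mm^3/s
A_fil = pi*(1.98/2)^2 = 3.07907496 mm^2
v_feed = 5.31684 / 3.07907496 = 1.726765 mm/s


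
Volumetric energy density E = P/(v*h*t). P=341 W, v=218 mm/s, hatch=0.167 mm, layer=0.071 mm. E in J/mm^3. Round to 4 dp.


E = 341 / (218*0.167*0.071) = 131.9238 J/mm^3


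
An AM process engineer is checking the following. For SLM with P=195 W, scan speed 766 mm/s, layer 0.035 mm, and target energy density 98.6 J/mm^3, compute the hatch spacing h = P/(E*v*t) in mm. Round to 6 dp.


h = 195 / (98.6*766*0.035) = 0.073767 mm


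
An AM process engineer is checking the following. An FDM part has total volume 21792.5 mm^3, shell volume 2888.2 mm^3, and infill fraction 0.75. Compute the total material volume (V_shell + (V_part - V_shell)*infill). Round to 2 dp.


V_infill = (21792.5 - 2888.2) * 0.75 = 14178.23
V_total = 2888.2 + 14178.23 = 17066.43 mm^3


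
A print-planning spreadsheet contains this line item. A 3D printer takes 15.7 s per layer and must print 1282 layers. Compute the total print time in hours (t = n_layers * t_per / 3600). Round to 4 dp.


t = 1282 * 15.7 / 3600 = 5.5909 hrs


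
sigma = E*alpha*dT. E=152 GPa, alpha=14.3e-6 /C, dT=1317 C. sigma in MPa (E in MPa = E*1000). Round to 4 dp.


sigma = 152*1000 * 14.3e-6 * 1317 = 2862.6312 MPa


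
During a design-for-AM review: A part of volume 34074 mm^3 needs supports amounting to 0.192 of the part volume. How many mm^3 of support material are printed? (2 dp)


V_support = 34074 * 0.192 = 6542.21 mm^3


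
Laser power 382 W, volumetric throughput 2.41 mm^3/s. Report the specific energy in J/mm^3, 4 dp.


SE = 382 / 2.41 = 158.5062 J/mm^3


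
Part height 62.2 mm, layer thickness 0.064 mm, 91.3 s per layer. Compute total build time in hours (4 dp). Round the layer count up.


Layers = ceil(62.2/0.064) = 972
t = 972 * 91.3 / 3600 = 24.651 hrs


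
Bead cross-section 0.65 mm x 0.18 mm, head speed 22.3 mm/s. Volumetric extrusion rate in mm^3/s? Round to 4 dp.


Rate = 0.65 * 0.18 * 22.3 = 2.6091 mm^3/s


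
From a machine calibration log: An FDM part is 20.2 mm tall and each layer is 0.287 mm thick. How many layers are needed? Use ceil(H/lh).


Layers = ceil(20.2/0.287) = 71


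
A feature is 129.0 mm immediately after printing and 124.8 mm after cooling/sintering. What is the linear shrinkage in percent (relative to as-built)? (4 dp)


Shrinkage = ((129.0-124.8)/129.0)*100 = 3.2558 %


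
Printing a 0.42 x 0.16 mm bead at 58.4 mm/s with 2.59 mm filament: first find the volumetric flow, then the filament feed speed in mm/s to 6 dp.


Q = 0.42 * 0.16 * 58.4 = 3.92448 mm^3/s
A_fil = pi*(2.59/2)^2 = 5.26852942 mm^2
v_feed = 3.92448 / 5.26852942 = 0.744891 mm/s


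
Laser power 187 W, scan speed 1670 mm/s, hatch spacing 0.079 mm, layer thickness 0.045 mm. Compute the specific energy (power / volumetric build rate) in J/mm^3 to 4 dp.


Build rate = 1670 * 0.079 * 0.045 = 5.93685 mm^3/s
SE = 187 / 5.93685 = 31.4982 J/mm^3


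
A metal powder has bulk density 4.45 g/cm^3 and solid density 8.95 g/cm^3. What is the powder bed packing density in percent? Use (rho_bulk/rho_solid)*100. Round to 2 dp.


Packing = (4.45/8.95)*100 = 49.72 %


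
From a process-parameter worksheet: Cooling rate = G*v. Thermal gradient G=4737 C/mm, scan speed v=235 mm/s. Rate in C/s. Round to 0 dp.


CR = 4737 * 235 = 1113195 C/s


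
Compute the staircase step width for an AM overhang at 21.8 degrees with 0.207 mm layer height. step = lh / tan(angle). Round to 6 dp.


step = 0.207 / tan(21.8) = 0.517537 mm


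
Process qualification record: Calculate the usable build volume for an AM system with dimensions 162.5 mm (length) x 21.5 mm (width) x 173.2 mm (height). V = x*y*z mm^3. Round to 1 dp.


V = 162.5 * 21.5 * 173.2 = 605117.5 mm^3


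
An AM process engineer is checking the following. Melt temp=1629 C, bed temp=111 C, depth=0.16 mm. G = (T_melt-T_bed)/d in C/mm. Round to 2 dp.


G = (1629-111)/0.16 = 9487.5 C/mm


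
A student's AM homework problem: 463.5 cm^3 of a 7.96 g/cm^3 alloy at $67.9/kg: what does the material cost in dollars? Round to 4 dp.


Mass = 463.5*7.96/1000 = 3.68946 kg
Cost = 3.68946 * 67.9 = 250.5143 $


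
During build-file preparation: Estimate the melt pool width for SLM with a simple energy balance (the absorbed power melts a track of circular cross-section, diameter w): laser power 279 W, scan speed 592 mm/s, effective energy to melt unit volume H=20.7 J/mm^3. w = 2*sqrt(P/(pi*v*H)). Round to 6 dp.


w = 2*sqrt(279/(pi*592*20.7)) = 0.170259 mm


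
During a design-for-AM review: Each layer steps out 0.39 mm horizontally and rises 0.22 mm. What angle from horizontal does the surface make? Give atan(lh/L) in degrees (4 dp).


angle = atan(0.22/0.39) = 29.4275 degrees


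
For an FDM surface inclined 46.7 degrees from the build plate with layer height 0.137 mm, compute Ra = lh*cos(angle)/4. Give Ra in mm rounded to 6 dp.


Ra = 0.137 * cos(46.7) / 4 = 0.023489 mm


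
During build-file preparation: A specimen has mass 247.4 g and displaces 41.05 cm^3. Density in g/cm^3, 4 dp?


rho = 247.4 / 41.05 = 6.0268 g/cm^3


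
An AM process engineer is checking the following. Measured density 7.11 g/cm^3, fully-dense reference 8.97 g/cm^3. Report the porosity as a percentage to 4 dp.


Porosity = (1-7.11/8.97)*100 = 20.7358 %


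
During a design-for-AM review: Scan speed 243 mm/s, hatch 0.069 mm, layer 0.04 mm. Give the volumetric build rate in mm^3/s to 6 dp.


Rate = 243 * 0.069 * 0.04 = 0.67068 mm^3/s


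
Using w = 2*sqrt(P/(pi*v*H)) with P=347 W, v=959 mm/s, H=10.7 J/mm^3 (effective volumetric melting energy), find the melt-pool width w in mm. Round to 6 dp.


w = 2*sqrt(347/(pi*959*10.7)) = 0.2075 mm


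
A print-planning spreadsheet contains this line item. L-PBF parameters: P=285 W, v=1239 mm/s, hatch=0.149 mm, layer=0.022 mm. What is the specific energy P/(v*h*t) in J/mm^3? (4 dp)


Build rate = 1239 * 0.149 * 0.022 = 4.061442 mm^3/s
SE = 285 / 4.061442 = 70.1721 J/mm^3


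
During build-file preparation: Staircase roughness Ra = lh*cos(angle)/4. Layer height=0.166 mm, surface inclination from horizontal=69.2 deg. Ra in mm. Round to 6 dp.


Ra = 0.166 * cos(69.2) / 4 = 0.014737 mm


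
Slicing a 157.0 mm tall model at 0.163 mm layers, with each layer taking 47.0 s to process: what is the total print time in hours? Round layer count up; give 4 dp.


Layers = ceil(157.0/0.163) = 964
t = 964 * 47.0 / 3600 = 12.5856 hrs


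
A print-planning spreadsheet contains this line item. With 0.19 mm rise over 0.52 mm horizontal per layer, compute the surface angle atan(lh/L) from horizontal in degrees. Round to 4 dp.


angle = atan(0.19/0.52) = 20.0715 degrees


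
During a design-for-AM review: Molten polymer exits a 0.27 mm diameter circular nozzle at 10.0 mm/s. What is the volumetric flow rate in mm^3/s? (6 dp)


A = pi*(0.27/2)^2 = 0.05725553 mm^2
Q = 0.05725553 * 10.0 = 0.572555 mm^3/s


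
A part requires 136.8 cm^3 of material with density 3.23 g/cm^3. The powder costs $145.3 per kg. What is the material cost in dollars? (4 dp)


Mass = 136.8*3.23/1000 = 0.441864 kg
Cost = 0.441864 * 145.3 = 64.2028 $


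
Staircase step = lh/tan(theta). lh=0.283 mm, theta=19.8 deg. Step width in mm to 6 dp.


step = 0.283 / tan(19.8) = 0.786063 mm


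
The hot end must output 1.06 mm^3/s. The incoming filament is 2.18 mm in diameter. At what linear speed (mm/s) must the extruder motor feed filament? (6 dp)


A = pi*(2.18/2)^2 = 3.732526
v = 1.06 / 3.732526 = 0.28399 mm/s


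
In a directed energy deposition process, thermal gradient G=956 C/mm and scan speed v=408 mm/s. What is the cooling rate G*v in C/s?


CR = 956 * 408 = 390048 C/s


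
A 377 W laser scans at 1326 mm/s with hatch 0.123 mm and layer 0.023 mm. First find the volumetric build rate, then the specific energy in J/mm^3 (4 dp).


Build rate = 1326 * 0.123 * 0.023 = 3.751254 mm^3/s
SE = 377 / 3.751254 = 100.4997 J/mm^3


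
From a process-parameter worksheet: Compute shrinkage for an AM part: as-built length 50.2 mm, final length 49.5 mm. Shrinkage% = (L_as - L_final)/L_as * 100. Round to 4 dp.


Shrinkage = ((50.2-49.5)/50.2)*100 = 1.3944 %


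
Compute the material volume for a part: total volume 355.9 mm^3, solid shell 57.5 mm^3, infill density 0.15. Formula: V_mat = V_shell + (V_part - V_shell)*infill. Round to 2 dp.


V_infill = (355.9 - 57.5) * 0.15 = 44.76
V_total = 57.5 + 44.76 = 102.26 mm^3


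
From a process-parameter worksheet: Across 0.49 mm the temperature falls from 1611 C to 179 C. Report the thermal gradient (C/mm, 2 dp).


G = (1611-179)/0.49 = 2922.45 C/mm


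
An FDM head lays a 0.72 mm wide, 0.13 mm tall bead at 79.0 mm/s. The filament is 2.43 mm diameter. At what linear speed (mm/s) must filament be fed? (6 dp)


Q = 0.72 * 0.13 * 79.0 = 7.3944 mm^3/s
A_fil = pi*(2.43/2)^2 = 4.63769762 mm^2
v_feed = 7.3944 / 4.63769762 = 1.594412 mm/s


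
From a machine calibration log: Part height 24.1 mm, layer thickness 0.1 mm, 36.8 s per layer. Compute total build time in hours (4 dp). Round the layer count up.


Layers = ceil(24.1/0.1) = 241
t = 241 * 36.8 / 3600 = 2.4636 hrs


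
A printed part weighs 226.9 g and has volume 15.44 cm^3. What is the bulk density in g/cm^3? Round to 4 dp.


rho = 226.9 / 15.44 = 14.6956 g/cm^3


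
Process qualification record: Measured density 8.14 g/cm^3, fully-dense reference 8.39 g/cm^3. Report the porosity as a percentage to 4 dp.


Porosity = (1-8.14/8.39)*100 = 2.9797 %


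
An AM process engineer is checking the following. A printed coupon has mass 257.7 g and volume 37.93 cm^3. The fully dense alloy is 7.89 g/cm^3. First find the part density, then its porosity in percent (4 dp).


rho_part = 257.7 / 37.93 = 6.79409438 g/cm^3
Porosity = (1 - 6.79409438/7.89)*100 = 13.8898 %


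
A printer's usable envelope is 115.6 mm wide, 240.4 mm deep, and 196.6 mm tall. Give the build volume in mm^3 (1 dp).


V = 115.6 * 240.4 * 196.6 = 5463561.2 mm^3


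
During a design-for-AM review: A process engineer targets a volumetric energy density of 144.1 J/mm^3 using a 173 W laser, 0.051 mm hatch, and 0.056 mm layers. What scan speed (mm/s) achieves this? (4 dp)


v = 173 / (144.1*0.051*0.056) = 420.3625 mm/s


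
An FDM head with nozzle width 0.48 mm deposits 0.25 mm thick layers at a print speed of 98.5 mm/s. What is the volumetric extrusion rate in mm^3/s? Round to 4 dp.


Rate = 0.48 * 0.25 * 98.5 = 11.82 mm^3/s


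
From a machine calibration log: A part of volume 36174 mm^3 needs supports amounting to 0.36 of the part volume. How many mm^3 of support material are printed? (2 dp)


V_support = 36174 * 0.36 = 13022.64 mm^3


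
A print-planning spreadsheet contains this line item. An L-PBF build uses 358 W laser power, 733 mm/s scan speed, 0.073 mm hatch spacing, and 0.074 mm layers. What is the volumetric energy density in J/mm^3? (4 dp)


E = 358 / (733*0.073*0.074) = 90.4117 J/mm^3


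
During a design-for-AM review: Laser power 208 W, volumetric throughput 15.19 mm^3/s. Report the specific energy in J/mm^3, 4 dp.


SE = 208 / 15.19 = 13.6932 J/mm^3


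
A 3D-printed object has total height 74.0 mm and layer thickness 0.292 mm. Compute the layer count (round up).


Layers = ceil(74.0/0.292) = 254


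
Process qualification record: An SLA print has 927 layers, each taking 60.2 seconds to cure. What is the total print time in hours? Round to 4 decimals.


t = 927 * 60.2 / 3600 = 15.5015 hrs


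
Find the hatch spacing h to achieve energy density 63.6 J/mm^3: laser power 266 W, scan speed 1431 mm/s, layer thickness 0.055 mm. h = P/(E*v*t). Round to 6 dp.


h = 266 / (63.6*1431*0.055) = 0.05314 mm


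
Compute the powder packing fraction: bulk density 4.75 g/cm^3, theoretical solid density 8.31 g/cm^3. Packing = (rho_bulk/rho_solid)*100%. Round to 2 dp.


Packing = (4.75/8.31)*100 = 57.16 %


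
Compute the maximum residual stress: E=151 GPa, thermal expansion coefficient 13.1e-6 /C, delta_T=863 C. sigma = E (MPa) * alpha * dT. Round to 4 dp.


sigma = 151*1000 * 13.1e-6 * 863 = 1707.1003 MPa


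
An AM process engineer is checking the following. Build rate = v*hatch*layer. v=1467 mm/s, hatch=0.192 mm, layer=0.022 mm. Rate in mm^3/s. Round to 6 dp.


Rate = 1467 * 0.192 * 0.022 = 6.196608 mm^3/s


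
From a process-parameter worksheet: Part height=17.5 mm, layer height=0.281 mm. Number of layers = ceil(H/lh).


Layers = ceil(17.5/0.281) = 63


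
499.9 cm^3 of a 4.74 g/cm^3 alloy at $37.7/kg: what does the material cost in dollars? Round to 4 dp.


Mass = 499.9*4.74/1000 = 2.369526 kg
Cost = 2.369526 * 37.7 = 89.3311 $


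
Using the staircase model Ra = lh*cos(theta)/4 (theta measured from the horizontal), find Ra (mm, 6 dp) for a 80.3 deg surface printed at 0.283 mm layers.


Ra = 0.283 * cos(80.3) / 4 = 0.011921 mm


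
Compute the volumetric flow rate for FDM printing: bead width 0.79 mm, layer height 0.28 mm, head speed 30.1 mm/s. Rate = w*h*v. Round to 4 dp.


Rate = 0.79 * 0.28 * 30.1 = 6.6581 mm^3/s


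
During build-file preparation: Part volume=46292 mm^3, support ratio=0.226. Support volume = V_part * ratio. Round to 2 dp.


V_support = 46292 * 0.226 = 10461.99 mm^3


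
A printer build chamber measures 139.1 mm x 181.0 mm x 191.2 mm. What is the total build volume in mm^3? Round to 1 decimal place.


V = 139.1 * 181.0 * 191.2 = 4813861.5 mm^3


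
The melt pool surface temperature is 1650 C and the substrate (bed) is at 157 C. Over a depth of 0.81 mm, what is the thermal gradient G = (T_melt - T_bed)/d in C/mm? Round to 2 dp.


G = (1650-157)/0.81 = 1843.21 C/mm


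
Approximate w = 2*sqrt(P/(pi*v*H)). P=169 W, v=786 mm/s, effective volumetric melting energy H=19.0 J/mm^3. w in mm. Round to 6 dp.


w = 2*sqrt(169/(pi*786*19.0)) = 0.120036 mm


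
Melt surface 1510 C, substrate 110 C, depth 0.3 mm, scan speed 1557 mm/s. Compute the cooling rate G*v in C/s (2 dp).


G = (1510-110)/0.3 = 4666.66666667 C/mm
CR = 4666.66666667 * 1557 = 7266000.0 C/s


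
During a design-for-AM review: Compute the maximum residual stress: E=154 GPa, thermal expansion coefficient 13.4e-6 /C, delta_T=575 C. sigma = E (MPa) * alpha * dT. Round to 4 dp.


sigma = 154*1000 * 13.4e-6 * 575 = 1186.57 MPa


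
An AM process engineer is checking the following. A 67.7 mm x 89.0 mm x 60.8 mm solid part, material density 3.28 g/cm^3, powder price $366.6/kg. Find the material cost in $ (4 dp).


V = 67.7 * 89.0 * 60.8 = 366338.24 mm^3 = 366.33824 cm^3
Mass = 366.33824 * 3.28 / 1000 = 1.20158943 kg
Cost = 1.20158943 * 366.6 = 440.5027 $


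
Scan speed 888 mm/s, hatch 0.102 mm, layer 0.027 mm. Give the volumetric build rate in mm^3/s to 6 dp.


Rate = 888 * 0.102 * 0.027 = 2.445552 mm^3/s


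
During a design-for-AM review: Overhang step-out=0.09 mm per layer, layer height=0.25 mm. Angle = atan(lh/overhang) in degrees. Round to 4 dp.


angle = atan(0.25/0.09) = 70.2011 degrees


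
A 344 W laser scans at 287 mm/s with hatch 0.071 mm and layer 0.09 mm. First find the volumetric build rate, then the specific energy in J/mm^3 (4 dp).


Build rate = 287 * 0.071 * 0.09 = 1.83393 mm^3/s
SE = 344 / 1.83393 = 187.5753 J/mm^3


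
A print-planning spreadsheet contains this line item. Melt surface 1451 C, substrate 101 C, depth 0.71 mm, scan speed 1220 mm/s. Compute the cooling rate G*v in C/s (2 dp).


G = (1451-101)/0.71 = 1901.4084507 C/mm
CR = 1901.4084507 * 1220 = 2319718.31 C/s


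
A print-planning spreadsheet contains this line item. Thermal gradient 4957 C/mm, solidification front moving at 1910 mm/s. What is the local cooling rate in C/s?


CR = 4957 * 1910 = 9467870 C/s


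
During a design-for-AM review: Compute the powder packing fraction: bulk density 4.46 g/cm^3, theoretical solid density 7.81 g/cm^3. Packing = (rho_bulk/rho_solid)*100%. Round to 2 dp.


Packing = (4.46/7.81)*100 = 57.11 %


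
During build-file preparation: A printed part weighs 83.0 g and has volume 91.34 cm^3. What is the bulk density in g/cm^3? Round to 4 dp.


rho = 83.0 / 91.34 = 0.9087 g/cm^3


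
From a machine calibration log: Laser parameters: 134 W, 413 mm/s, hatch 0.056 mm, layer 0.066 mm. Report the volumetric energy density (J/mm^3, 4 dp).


E = 134 / (413*0.056*0.066) = 87.7855 J/mm^3


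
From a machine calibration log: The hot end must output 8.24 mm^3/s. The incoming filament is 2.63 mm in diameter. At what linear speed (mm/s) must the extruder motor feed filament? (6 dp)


A = pi*(2.63/2)^2 = 5.432521
v = 8.24 / 5.432521 = 1.516791 mm/s


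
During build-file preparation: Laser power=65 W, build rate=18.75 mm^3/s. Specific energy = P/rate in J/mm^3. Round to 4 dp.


SE = 65 / 18.75 = 3.4667 J/mm^3


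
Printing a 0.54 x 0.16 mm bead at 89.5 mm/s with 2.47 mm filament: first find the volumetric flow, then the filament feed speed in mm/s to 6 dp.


Q = 0.54 * 0.16 * 89.5 = 7.7328 mm^3/s
A_fil = pi*(2.47/2)^2 = 4.79163566 mm^2
v_feed = 7.7328 / 4.79163566 = 1.613812 mm/s


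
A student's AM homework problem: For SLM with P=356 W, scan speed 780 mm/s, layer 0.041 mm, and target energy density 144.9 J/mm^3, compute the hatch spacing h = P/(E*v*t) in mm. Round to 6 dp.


h = 356 / (144.9*780*0.041) = 0.076825 mm


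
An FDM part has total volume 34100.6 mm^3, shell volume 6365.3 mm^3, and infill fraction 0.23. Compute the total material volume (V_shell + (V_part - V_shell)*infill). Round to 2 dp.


V_infill = (34100.6 - 6365.3) * 0.23 = 6379.12
V_total = 6365.3 + 6379.12 = 12744.42 mm^3
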